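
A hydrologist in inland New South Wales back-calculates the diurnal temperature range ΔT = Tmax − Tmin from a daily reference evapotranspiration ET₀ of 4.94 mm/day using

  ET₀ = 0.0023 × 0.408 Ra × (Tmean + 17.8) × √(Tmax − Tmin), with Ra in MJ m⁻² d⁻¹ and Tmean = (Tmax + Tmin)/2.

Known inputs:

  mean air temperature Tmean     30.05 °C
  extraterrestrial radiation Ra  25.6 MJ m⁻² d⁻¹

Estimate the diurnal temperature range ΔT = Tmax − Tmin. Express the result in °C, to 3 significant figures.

18.5 °C

√ΔT = ET₀ / [0.0023 × 0.408 × Ra × (Tmean+17.8)] = 4.94 / (0.0023 × 10.4448 × 47.85) = 4.2975
ΔT = 4.2975² = 18.469 °C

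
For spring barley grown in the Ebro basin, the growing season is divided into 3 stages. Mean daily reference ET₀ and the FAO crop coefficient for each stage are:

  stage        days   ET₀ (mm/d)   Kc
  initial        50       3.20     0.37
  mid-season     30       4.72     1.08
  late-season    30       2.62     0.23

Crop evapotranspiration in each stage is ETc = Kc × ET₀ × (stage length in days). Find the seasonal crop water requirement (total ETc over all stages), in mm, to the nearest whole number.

230 mm

initial: 0.37 × 3.20 × 50 = 59.20 mm
mid-season: 1.08 × 4.72 × 30 = 152.93 mm
late-season: 0.23 × 2.62 × 30 = 18.08 mm
Seasonal total = 230.21 mm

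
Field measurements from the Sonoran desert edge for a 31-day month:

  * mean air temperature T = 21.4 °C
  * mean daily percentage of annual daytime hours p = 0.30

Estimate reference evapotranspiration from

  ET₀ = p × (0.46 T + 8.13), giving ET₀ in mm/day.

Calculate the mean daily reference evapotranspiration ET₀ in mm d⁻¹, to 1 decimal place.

5.4 mm d⁻¹

ET₀ = 0.30 × (0.46 × 21.4 + 8.13) = 0.30 × 17.974 = 5.3922 mm/d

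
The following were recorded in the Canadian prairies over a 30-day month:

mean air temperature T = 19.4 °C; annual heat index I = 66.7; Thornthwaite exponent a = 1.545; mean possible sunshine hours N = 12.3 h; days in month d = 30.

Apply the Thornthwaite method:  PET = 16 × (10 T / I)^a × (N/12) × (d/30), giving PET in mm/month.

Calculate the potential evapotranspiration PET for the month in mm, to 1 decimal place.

10T/I = 10 × 19.4 / 66.7 = 2.9085
(10T/I)^a = 2.9085^1.545 = 5.2044
Uncorrected PET = 16 × 5.2044 = 83.270 mm
Correction = (N/12)(d/30) = (12.3/12)(30/30) = 1.0250
PET = 83.270 × 1.0250 = 85.352 mm/month

85.4 mm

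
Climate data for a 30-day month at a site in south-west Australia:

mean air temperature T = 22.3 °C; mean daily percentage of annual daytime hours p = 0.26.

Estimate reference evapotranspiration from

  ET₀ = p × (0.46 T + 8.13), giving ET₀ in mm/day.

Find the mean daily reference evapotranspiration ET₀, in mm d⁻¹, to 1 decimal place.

ET₀ = 0.26 × (0.46 × 22.3 + 8.13) = 0.26 × 18.388 = 4.7809 mm/d

4.8 mm d⁻¹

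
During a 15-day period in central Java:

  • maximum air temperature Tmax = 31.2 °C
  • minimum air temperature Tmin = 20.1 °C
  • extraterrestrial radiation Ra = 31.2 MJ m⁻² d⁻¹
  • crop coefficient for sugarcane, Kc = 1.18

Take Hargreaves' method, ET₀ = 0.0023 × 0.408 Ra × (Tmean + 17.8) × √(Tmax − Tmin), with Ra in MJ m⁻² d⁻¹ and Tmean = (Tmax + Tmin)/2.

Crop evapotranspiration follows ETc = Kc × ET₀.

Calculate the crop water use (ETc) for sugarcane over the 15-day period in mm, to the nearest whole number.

Tmean = (31.2 + 20.1)/2 = 25.65 °C
0.408 Ra = 0.408 × 31.2 = 12.7296 mm/d equivalent
ET₀ = 0.0023 × 12.7296 × (25.65 + 17.8) × √11.1 = 0.0023 × 12.7296 × 43.45 × 3.3317 = 4.2384 mm/d
ETc = Kc × ET₀ = 1.18 × 4.2384 = 5.0013 mm/d
Over 15 days: 5.0013 × 15 = 75.020 mm

75 mm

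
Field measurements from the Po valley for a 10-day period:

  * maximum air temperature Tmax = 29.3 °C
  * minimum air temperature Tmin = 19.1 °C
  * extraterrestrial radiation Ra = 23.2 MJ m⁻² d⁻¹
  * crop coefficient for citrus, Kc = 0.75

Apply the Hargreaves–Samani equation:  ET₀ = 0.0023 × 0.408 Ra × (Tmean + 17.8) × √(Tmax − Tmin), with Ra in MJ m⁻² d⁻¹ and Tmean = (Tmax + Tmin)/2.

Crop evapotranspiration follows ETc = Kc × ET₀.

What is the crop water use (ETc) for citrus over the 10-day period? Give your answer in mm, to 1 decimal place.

Tmean = (29.3 + 19.1)/2 = 24.20 °C
0.408 Ra = 0.408 × 23.2 = 9.4656 mm/d equivalent
ET₀ = 0.0023 × 9.4656 × (24.20 + 17.8) × √10.2 = 0.0023 × 9.4656 × 42.00 × 3.1937 = 2.9202 mm/d
ETc = Kc × ET₀ = 0.75 × 2.9202 = 2.1902 mm/d
Over 10 days: 2.1902 × 10 = 21.902 mm

21.9 mm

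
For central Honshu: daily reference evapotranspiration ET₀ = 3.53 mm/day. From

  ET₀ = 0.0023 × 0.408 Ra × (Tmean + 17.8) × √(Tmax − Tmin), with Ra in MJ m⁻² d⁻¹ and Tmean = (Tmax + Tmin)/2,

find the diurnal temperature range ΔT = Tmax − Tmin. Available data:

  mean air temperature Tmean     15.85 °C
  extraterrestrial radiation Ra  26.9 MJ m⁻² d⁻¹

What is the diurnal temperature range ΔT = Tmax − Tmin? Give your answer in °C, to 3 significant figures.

√ΔT = ET₀ / [0.0023 × 0.408 × Ra × (Tmean+17.8)] = 3.53 / (0.0023 × 10.9752 × 33.65) = 4.1557
ΔT = 4.1557² = 17.270 °C

17.3 °C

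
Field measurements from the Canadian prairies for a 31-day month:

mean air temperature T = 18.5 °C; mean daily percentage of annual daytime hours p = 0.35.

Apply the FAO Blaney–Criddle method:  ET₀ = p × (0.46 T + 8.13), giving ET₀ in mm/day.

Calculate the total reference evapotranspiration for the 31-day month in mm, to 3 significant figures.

181 mm

ET₀ = 0.35 × (0.46 × 18.5 + 8.13) = 0.35 × 16.640 = 5.8240 mm/d
Monthly total = 5.8240 × 31 = 180.544 mm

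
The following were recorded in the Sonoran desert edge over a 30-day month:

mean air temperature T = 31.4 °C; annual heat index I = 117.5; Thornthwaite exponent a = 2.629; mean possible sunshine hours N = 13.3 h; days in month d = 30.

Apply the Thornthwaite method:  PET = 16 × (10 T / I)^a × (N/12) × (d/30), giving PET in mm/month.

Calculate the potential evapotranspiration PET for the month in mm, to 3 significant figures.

10T/I = 10 × 31.4 / 117.5 = 2.6723
(10T/I)^a = 2.6723^2.629 = 13.2520
Uncorrected PET = 16 × 13.2520 = 212.032 mm
Correction = (N/12)(d/30) = (13.3/12)(30/30) = 1.1083
PET = 212.032 × 1.1083 = 234.995 mm/month

235 mm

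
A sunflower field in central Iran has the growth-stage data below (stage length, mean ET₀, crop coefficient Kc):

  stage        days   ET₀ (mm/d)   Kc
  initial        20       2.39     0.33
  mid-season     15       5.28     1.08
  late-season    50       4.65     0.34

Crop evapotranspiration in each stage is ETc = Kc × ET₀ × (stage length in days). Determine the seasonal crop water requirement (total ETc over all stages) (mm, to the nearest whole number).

180 mm

initial: 0.33 × 2.39 × 20 = 15.77 mm
mid-season: 1.08 × 5.28 × 15 = 85.54 mm
late-season: 0.34 × 4.65 × 50 = 79.05 mm
Seasonal total = 180.36 mm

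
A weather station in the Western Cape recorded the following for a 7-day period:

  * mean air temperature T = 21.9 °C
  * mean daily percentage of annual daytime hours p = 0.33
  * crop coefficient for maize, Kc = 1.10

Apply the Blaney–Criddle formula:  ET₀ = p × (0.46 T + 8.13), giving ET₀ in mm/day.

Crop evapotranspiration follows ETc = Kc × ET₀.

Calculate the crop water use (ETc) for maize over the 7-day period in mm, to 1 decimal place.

ET₀ = 0.33 × (0.46 × 21.9 + 8.13) = 0.33 × 18.204 = 6.0073 mm/d
ETc = Kc × ET₀ = 1.10 × 6.0073 = 6.6080 mm/d
Over 7 days: 6.6080 × 7 = 46.256 mm

46.3 mm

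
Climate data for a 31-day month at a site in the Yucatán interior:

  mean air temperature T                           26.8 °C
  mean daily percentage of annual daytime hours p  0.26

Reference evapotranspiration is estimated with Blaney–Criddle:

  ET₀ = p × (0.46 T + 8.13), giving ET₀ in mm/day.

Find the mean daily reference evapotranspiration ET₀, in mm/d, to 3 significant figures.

5.32 mm/d

ET₀ = 0.26 × (0.46 × 26.8 + 8.13) = 0.26 × 20.458 = 5.3191 mm/d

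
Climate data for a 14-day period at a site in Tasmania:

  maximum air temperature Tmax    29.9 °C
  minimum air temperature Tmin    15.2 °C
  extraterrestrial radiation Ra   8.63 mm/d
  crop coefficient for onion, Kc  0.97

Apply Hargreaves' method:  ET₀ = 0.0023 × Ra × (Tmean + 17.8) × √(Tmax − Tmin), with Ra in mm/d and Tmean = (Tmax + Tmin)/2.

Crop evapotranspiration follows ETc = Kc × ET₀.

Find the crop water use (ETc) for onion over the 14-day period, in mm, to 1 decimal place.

Tmean = (29.9 + 15.2)/2 = 22.55 °C
ET₀ = 0.0023 × 8.63 × (22.55 + 17.8) × √14.7 = 0.0023 × 8.63 × 40.35 × 3.8341 = 3.0708 mm/d
ETc = Kc × ET₀ = 0.97 × 3.0708 = 2.9787 mm/d
Over 14 days: 2.9787 × 14 = 41.702 mm

41.7 mm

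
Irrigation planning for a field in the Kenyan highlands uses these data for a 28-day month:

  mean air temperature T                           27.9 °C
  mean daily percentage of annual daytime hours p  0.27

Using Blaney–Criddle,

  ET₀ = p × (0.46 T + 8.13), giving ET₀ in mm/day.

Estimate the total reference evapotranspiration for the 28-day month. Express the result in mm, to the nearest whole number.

ET₀ = 0.27 × (0.46 × 27.9 + 8.13) = 0.27 × 20.964 = 5.6603 mm/d
Monthly total = 5.6603 × 28 = 158.488 mm

158 mm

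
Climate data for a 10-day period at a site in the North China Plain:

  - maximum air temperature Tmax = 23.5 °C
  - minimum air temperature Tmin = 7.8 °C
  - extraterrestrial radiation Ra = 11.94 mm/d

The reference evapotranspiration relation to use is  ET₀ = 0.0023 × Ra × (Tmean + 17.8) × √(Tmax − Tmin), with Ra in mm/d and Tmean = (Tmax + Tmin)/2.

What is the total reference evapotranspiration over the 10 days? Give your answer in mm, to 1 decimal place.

36.4 mm

Tmean = (23.5 + 7.8)/2 = 15.65 °C
ET₀ = 0.0023 × 11.94 × (15.65 + 17.8) × √15.7 = 0.0023 × 11.94 × 33.45 × 3.9623 = 3.6398 mm/d
Over 10 days: 3.6398 × 10 = 36.398 mm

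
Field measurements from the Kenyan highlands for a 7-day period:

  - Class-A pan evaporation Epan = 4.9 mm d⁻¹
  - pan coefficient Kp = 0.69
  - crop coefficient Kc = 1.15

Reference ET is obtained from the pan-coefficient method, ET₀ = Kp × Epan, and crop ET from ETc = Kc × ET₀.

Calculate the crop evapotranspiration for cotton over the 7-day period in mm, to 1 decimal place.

27.2 mm

ET₀ = 0.69 × 4.9 = 3.3810 mm/d
ETc = Kc × ET₀ = 1.15 × 3.3810 = 3.8882 mm/d
Over 7 days: 3.8882 × 7 = 27.217 mm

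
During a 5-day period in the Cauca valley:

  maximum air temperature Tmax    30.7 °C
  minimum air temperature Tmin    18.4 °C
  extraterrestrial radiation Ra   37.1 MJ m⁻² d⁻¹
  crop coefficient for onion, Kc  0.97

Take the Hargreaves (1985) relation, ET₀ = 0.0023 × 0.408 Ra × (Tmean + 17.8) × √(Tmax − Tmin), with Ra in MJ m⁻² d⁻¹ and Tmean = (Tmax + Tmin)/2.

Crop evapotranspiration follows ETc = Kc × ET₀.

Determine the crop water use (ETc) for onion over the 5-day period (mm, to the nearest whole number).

Tmean = (30.7 + 18.4)/2 = 24.55 °C
0.408 Ra = 0.408 × 37.1 = 15.1368 mm/d equivalent
ET₀ = 0.0023 × 15.1368 × (24.55 + 17.8) × √12.3 = 0.0023 × 15.1368 × 42.35 × 3.5071 = 5.1709 mm/d
ETc = Kc × ET₀ = 0.97 × 5.1709 = 5.0158 mm/d
Over 5 days: 5.0158 × 5 = 25.079 mm

25 mm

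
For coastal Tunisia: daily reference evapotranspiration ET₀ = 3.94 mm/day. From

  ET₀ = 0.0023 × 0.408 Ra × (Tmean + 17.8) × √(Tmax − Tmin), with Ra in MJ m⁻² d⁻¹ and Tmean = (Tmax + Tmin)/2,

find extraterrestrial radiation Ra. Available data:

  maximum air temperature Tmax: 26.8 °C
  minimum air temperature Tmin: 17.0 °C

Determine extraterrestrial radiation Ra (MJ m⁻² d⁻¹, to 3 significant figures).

33.8 MJ m⁻² d⁻¹

Tmean = (26.8+17.0)/2 = 21.90 °C; ΔT = 9.8
Ra = ET₀ / [0.0023 × 0.408 × (Tmean+17.8) × √ΔT]
   = 3.94 / (0.0023 × 0.408 × 39.70 × 3.1305) = 33.783 MJ m⁻² d⁻¹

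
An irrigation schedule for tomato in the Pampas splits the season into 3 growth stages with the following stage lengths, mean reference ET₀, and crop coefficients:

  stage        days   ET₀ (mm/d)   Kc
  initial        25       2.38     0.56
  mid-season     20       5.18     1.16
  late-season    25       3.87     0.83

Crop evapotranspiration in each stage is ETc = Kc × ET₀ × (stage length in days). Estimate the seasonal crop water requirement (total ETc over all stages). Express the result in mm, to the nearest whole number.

234 mm

initial: 0.56 × 2.38 × 25 = 33.32 mm
mid-season: 1.16 × 5.18 × 20 = 120.18 mm
late-season: 0.83 × 3.87 × 25 = 80.30 mm
Seasonal total = 233.80 mm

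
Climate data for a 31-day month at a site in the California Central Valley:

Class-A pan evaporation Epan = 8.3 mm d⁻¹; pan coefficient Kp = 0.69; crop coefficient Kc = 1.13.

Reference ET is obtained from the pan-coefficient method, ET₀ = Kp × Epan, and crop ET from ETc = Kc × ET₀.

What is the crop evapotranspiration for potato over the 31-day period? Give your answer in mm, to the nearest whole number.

201 mm

ET₀ = 0.69 × 8.3 = 5.7270 mm/d
ETc = Kc × ET₀ = 1.13 × 5.7270 = 6.4715 mm/d
Over 31 days: 6.4715 × 31 = 200.617 mm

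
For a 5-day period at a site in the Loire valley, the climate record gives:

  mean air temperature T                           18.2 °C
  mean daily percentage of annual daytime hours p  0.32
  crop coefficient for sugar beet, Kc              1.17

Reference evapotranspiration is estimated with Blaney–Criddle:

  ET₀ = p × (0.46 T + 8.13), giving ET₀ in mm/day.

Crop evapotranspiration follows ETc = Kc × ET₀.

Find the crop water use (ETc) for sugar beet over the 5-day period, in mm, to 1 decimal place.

ET₀ = 0.32 × (0.46 × 18.2 + 8.13) = 0.32 × 16.502 = 5.2806 mm/d
ETc = Kc × ET₀ = 1.17 × 5.2806 = 6.1783 mm/d
Over 5 days: 6.1783 × 5 = 30.892 mm

30.9 mm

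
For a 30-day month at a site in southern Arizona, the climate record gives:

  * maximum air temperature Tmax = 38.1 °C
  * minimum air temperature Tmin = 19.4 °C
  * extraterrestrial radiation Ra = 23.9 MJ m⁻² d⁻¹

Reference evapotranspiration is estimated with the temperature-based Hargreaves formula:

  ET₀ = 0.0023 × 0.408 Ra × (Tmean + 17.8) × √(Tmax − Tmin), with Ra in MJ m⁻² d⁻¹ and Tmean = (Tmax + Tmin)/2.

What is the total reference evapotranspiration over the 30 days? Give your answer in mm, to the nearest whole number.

Tmean = (38.1 + 19.4)/2 = 28.75 °C
0.408 Ra = 0.408 × 23.9 = 9.7512 mm/d equivalent
ET₀ = 0.0023 × 9.7512 × (28.75 + 17.8) × √18.7 = 0.0023 × 9.7512 × 46.55 × 4.3243 = 4.5146 mm/d
Over 30 days: 4.5146 × 30 = 135.438 mm

135 mm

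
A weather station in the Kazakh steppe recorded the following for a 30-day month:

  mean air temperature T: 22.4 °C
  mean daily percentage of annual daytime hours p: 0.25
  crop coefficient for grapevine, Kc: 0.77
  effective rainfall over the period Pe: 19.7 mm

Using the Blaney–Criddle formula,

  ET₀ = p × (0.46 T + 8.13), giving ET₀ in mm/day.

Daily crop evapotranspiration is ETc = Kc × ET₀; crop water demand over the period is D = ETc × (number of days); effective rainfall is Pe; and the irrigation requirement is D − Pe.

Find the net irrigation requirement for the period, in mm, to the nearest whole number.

ET₀ = 0.25 × (0.46 × 22.4 + 8.13) = 0.25 × 18.434 = 4.6085 mm/d
ETc = Kc × ET₀ = 0.77 × 4.6085 = 3.5485 mm/d
Crop demand D = ETc × 30 d = 3.5485 × 30 = 106.455 mm
D − Pe = 106.455 − 19.7 = 86.755 mm

87 mm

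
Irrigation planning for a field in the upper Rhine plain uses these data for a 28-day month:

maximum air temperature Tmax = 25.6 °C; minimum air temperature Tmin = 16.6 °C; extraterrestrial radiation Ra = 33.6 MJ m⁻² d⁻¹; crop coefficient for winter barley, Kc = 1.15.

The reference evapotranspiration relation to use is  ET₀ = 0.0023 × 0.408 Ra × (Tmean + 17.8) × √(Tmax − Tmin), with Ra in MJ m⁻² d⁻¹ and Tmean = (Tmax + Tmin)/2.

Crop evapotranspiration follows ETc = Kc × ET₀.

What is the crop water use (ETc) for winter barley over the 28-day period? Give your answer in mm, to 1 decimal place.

118.5 mm

Tmean = (25.6 + 16.6)/2 = 21.10 °C
0.408 Ra = 0.408 × 33.6 = 13.7088 mm/d equivalent
ET₀ = 0.0023 × 13.7088 × (21.10 + 17.8) × √9.0 = 0.0023 × 13.7088 × 38.90 × 3.0000 = 3.6796 mm/d
ETc = Kc × ET₀ = 1.15 × 3.6796 = 4.2315 mm/d
Over 28 days: 4.2315 × 28 = 118.482 mm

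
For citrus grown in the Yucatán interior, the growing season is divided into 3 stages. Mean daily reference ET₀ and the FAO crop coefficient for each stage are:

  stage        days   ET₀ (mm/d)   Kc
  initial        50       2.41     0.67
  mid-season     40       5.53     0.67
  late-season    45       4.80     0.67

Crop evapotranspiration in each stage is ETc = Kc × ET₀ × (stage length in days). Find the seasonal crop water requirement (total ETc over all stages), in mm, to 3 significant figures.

374 mm

initial: 0.67 × 2.41 × 50 = 80.74 mm
mid-season: 0.67 × 5.53 × 40 = 148.20 mm
late-season: 0.67 × 4.80 × 45 = 144.72 mm
Seasonal total = 373.66 mm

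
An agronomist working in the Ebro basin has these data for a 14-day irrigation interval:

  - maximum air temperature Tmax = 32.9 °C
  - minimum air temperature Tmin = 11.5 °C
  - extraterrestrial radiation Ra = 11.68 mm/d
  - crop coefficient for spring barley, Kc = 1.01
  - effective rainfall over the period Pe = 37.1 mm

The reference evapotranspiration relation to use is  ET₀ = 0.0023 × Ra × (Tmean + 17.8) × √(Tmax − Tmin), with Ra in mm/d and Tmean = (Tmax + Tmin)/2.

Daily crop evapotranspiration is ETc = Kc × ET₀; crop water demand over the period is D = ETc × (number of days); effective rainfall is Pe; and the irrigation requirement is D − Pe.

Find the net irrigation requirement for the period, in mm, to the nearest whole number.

33 mm

Tmean = (32.9 + 11.5)/2 = 22.20 °C
ET₀ = 0.0023 × 11.68 × (22.20 + 17.8) × √21.4 = 0.0023 × 11.68 × 40.00 × 4.6260 = 4.9709 mm/d
ETc = Kc × ET₀ = 1.01 × 4.9709 = 5.0206 mm/d
Crop demand D = ETc × 14 d = 5.0206 × 14 = 70.288 mm
D − Pe = 70.288 − 37.1 = 33.188 mm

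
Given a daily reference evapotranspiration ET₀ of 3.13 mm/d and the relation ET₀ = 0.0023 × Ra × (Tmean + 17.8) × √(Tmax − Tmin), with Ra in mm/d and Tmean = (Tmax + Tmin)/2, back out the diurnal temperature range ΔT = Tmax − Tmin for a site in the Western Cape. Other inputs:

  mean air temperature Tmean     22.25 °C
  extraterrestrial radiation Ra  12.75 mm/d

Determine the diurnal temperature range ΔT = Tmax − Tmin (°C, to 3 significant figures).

7.10 °C

√ΔT = ET₀ / [0.0023 × Ra × (Tmean+17.8)] = 3.13 / (0.0023 × 12.75 × 40.05) = 2.6650
ΔT = 2.6650² = 7.102 °C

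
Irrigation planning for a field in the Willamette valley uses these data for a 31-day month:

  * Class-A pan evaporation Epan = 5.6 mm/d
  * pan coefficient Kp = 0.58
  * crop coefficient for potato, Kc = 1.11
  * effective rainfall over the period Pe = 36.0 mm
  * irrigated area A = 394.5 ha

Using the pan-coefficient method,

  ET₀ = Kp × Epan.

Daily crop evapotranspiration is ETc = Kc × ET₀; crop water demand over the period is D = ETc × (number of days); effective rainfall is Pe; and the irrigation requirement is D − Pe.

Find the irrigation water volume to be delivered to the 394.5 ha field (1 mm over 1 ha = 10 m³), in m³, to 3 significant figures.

ET₀ = 0.58 × 5.6 = 3.2480 mm/d
ETc = Kc × ET₀ = 1.11 × 3.2480 = 3.6053 mm/d
Crop demand D = ETc × 31 d = 3.6053 × 31 = 111.764 mm
D − Pe = 111.764 − 36.0 = 75.764 mm
Volume = 75.764 mm × 394.5 ha × 10 = 298889.0 m³

299000 m³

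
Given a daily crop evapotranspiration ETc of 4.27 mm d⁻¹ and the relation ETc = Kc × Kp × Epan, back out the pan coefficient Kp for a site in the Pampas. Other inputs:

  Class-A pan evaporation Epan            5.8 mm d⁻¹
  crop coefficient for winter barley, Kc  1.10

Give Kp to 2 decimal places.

0.67

ETc = Kc × Kp × Epan  ⇒  Kp = ETc / (Kc × Epan)
Kp = 4.27 / (1.10 × 5.8) = 4.27 / 6.380 = 0.6693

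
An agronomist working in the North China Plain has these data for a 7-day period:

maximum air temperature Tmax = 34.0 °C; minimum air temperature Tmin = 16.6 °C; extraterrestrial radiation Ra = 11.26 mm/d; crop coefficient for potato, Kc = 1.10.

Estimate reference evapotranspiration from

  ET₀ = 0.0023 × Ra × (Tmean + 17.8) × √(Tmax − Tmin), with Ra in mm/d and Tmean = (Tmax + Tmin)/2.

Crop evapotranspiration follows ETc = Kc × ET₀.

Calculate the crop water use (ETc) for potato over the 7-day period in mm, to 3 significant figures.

35.9 mm

Tmean = (34.0 + 16.6)/2 = 25.30 °C
ET₀ = 0.0023 × 11.26 × (25.30 + 17.8) × √17.4 = 0.0023 × 11.26 × 43.10 × 4.1713 = 4.6560 mm/d
ETc = Kc × ET₀ = 1.10 × 4.6560 = 5.1216 mm/d
Over 7 days: 5.1216 × 7 = 35.851 mm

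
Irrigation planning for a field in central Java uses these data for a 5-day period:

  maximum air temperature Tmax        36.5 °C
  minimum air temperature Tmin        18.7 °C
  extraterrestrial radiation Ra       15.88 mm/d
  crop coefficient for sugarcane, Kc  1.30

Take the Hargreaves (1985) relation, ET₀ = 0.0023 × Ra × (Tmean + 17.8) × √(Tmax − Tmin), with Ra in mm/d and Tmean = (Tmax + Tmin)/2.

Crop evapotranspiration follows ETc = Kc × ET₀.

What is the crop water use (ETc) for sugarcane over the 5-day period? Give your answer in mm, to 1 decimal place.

Tmean = (36.5 + 18.7)/2 = 27.60 °C
ET₀ = 0.0023 × 15.88 × (27.60 + 17.8) × √17.8 = 0.0023 × 15.88 × 45.40 × 4.2190 = 6.9959 mm/d
ETc = Kc × ET₀ = 1.30 × 6.9959 = 9.0947 mm/d
Over 5 days: 9.0947 × 5 = 45.474 mm

45.5 mm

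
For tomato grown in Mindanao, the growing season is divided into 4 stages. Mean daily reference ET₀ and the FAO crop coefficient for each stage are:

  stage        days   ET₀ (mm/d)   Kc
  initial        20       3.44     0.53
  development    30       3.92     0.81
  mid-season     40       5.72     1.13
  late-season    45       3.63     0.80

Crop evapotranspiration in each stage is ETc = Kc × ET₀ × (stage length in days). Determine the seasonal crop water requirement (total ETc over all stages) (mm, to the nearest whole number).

initial: 0.53 × 3.44 × 20 = 36.46 mm
development: 0.81 × 3.92 × 30 = 95.26 mm
mid-season: 1.13 × 5.72 × 40 = 258.54 mm
late-season: 0.80 × 3.63 × 45 = 130.68 mm
Seasonal total = 520.94 mm

521 mm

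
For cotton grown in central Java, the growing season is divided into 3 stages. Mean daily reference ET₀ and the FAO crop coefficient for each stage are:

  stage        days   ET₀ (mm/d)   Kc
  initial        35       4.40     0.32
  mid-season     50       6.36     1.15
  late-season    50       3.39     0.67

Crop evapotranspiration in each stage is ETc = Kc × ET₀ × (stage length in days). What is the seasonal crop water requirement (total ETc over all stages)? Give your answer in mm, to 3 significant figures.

529 mm

initial: 0.32 × 4.40 × 35 = 49.28 mm
mid-season: 1.15 × 6.36 × 50 = 365.70 mm
late-season: 0.67 × 3.39 × 50 = 113.57 mm
Seasonal total = 528.55 mm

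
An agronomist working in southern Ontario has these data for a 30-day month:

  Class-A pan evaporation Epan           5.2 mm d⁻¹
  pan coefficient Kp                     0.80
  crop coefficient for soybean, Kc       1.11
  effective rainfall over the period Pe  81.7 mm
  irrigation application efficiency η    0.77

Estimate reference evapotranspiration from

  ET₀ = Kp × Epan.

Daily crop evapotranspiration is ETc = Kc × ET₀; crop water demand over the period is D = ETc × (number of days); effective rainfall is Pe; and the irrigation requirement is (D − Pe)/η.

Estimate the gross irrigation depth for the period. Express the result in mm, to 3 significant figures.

ET₀ = 0.80 × 5.2 = 4.1600 mm/d
ETc = Kc × ET₀ = 1.11 × 4.1600 = 4.6176 mm/d
Crop demand D = ETc × 30 d = 4.6176 × 30 = 138.528 mm
D − Pe = 138.528 − 81.7 = 56.828 mm
Gross irrigation = 56.828 / 0.77 = 73.803 mm

73.8 mm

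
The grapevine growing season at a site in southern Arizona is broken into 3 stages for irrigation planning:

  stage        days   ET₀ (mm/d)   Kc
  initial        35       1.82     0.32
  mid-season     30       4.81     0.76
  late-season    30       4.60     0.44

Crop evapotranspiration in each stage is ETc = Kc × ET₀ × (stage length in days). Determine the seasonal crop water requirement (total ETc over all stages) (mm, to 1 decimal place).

190.8 mm

initial: 0.32 × 1.82 × 35 = 20.38 mm
mid-season: 0.76 × 4.81 × 30 = 109.67 mm
late-season: 0.44 × 4.60 × 30 = 60.72 mm
Seasonal total = 190.77 mm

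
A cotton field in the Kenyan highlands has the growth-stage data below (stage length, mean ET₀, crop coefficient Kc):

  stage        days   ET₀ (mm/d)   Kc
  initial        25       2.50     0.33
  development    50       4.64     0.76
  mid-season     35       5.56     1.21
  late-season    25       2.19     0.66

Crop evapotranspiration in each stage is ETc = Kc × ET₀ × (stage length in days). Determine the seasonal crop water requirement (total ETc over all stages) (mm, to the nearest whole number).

initial: 0.33 × 2.50 × 25 = 20.63 mm
development: 0.76 × 4.64 × 50 = 176.32 mm
mid-season: 1.21 × 5.56 × 35 = 235.47 mm
late-season: 0.66 × 2.19 × 25 = 36.14 mm
Seasonal total = 468.56 mm

469 mm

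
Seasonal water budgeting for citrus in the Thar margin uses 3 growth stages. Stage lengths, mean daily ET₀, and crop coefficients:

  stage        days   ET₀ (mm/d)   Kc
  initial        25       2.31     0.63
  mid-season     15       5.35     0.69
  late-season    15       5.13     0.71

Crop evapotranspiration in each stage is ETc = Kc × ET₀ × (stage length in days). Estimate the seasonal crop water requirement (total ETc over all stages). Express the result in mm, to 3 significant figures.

146 mm

initial: 0.63 × 2.31 × 25 = 36.38 mm
mid-season: 0.69 × 5.35 × 15 = 55.37 mm
late-season: 0.71 × 5.13 × 15 = 54.63 mm
Seasonal total = 146.38 mm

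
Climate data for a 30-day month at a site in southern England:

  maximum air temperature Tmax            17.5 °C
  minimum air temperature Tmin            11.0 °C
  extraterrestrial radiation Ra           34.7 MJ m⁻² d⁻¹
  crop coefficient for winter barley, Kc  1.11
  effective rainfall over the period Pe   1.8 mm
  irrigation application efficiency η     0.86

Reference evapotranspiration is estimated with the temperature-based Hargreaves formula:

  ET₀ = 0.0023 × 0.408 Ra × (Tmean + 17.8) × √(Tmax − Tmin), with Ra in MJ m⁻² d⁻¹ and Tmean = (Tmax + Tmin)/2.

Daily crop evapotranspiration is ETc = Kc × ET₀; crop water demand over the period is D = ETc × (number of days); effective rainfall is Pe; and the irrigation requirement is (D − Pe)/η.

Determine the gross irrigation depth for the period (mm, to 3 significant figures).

101 mm

Tmean = (17.5 + 11.0)/2 = 14.25 °C
0.408 Ra = 0.408 × 34.7 = 14.1576 mm/d equivalent
ET₀ = 0.0023 × 14.1576 × (14.25 + 17.8) × √6.5 = 0.0023 × 14.1576 × 32.05 × 2.5495 = 2.6607 mm/d
ETc = Kc × ET₀ = 1.11 × 2.6607 = 2.9534 mm/d
Crop demand D = ETc × 30 d = 2.9534 × 30 = 88.602 mm
D − Pe = 88.602 − 1.8 = 86.802 mm
Gross irrigation = 86.802 / 0.86 = 100.933 mm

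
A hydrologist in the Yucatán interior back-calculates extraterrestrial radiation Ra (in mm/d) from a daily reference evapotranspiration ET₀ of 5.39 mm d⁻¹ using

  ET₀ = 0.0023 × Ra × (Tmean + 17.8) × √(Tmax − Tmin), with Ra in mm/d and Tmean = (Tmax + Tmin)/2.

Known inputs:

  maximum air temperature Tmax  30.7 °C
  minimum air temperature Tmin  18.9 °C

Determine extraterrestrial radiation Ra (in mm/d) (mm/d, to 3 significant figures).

Tmean = 24.80 °C; √ΔT = 3.4351
Ra = ET₀ / [0.0023 × (Tmean+17.8) × √ΔT] = 5.39 / (0.0023 × 42.60 × 3.4351) = 16.014 mm/d

16.0 mm/d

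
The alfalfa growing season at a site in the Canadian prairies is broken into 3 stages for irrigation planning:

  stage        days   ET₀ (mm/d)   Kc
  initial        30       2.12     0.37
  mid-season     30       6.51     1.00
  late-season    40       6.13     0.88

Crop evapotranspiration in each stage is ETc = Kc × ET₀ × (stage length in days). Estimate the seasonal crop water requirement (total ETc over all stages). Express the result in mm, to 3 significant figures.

initial: 0.37 × 2.12 × 30 = 23.53 mm
mid-season: 1.00 × 6.51 × 30 = 195.30 mm
late-season: 0.88 × 6.13 × 40 = 215.78 mm
Seasonal total = 434.61 mm

435 mm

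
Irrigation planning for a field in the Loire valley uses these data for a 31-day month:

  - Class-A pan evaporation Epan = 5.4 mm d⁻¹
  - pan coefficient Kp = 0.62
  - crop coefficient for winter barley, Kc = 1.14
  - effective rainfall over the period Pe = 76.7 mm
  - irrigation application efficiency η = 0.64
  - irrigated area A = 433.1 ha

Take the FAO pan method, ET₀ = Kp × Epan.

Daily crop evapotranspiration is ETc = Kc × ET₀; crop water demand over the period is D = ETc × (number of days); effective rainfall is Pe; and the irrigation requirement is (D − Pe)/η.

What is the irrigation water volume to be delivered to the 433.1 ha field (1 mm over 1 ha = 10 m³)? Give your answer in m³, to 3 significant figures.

282000 m³

ET₀ = 0.62 × 5.4 = 3.3480 mm/d
ETc = Kc × ET₀ = 1.14 × 3.3480 = 3.8167 mm/d
Crop demand D = ETc × 31 d = 3.8167 × 31 = 118.318 mm
D − Pe = 118.318 − 76.7 = 41.618 mm
Gross irrigation = 41.618 / 0.64 = 65.028 mm
Volume = 65.028 mm × 433.1 ha × 10 = 281636.3 m³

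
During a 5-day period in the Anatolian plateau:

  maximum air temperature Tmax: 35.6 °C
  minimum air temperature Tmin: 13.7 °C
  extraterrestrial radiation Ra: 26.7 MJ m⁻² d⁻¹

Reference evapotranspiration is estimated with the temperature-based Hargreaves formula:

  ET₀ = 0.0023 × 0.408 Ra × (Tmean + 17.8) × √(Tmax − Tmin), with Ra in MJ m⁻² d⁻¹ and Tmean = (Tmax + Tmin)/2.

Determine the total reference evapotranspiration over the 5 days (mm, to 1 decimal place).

Tmean = (35.6 + 13.7)/2 = 24.65 °C
0.408 Ra = 0.408 × 26.7 = 10.8936 mm/d equivalent
ET₀ = 0.0023 × 10.8936 × (24.65 + 17.8) × √21.9 = 0.0023 × 10.8936 × 42.45 × 4.6797 = 4.9773 mm/d
Over 5 days: 4.9773 × 5 = 24.887 mm

24.9 mm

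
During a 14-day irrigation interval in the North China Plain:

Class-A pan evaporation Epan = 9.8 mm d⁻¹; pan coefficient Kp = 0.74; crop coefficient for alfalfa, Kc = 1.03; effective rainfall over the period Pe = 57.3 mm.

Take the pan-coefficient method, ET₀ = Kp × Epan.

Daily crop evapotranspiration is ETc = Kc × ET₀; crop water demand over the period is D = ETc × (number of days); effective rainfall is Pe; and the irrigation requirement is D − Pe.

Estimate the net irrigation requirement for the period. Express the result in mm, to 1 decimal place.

ET₀ = 0.74 × 9.8 = 7.2520 mm/d
ETc = Kc × ET₀ = 1.03 × 7.2520 = 7.4696 mm/d
Crop demand D = ETc × 14 d = 7.4696 × 14 = 104.574 mm
D − Pe = 104.574 − 57.3 = 47.274 mm

47.3 mm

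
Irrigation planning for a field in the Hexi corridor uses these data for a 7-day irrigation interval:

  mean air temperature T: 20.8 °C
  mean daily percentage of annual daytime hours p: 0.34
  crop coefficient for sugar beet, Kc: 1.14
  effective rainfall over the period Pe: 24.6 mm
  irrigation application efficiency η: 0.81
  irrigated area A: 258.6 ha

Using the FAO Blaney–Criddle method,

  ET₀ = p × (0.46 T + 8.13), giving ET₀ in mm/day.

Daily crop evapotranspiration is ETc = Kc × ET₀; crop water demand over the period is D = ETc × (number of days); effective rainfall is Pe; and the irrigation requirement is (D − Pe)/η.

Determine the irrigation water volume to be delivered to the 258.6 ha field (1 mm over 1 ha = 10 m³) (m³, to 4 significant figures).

ET₀ = 0.34 × (0.46 × 20.8 + 8.13) = 0.34 × 17.698 = 6.0173 mm/d
ETc = Kc × ET₀ = 1.14 × 6.0173 = 6.8597 mm/d
Crop demand D = ETc × 7 d = 6.8597 × 7 = 48.018 mm
D − Pe = 48.018 − 24.6 = 23.418 mm
Gross irrigation = 23.418 / 0.81 = 28.911 mm
Volume = 28.911 mm × 258.6 ha × 10 = 74763.8 m³

74760 m³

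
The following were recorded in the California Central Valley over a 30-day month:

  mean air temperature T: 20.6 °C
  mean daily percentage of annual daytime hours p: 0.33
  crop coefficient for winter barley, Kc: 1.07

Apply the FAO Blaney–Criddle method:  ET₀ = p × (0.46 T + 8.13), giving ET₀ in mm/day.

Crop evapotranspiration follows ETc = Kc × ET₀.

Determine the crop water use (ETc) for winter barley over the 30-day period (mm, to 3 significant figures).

187 mm

ET₀ = 0.33 × (0.46 × 20.6 + 8.13) = 0.33 × 17.606 = 5.8100 mm/d
ETc = Kc × ET₀ = 1.07 × 5.8100 = 6.2167 mm/d
Over 30 days: 6.2167 × 30 = 186.501 mm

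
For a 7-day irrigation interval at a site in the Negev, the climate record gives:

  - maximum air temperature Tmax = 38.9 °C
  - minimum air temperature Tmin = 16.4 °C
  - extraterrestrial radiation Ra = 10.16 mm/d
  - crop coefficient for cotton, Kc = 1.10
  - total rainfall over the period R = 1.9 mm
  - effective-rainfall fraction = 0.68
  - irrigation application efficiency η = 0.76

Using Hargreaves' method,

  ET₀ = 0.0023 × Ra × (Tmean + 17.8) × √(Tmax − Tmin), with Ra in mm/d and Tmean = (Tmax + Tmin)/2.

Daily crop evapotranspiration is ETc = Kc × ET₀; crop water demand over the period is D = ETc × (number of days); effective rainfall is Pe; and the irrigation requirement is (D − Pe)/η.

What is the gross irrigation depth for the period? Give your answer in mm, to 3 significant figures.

49.3 mm

Tmean = (38.9 + 16.4)/2 = 27.65 °C
ET₀ = 0.0023 × 10.16 × (27.65 + 17.8) × √22.5 = 0.0023 × 10.16 × 45.45 × 4.7434 = 5.0378 mm/d
ETc = Kc × ET₀ = 1.10 × 5.0378 = 5.5416 mm/d
Crop demand D = ETc × 7 d = 5.5416 × 7 = 38.791 mm
Pe = 0.68 × 1.9 = 1.292 mm
D − Pe = 38.791 − 1.292 = 37.499 mm
Gross irrigation = 37.499 / 0.76 = 49.341 mm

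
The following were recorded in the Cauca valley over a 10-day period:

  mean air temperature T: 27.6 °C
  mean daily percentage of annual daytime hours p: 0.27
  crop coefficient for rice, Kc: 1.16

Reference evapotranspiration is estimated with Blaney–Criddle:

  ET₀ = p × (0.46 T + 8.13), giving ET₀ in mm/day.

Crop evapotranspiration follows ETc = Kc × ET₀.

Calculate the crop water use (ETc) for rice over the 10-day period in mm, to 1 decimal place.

65.2 mm

ET₀ = 0.27 × (0.46 × 27.6 + 8.13) = 0.27 × 20.826 = 5.6230 mm/d
ETc = Kc × ET₀ = 1.16 × 5.6230 = 6.5227 mm/d
Over 10 days: 6.5227 × 10 = 65.227 mm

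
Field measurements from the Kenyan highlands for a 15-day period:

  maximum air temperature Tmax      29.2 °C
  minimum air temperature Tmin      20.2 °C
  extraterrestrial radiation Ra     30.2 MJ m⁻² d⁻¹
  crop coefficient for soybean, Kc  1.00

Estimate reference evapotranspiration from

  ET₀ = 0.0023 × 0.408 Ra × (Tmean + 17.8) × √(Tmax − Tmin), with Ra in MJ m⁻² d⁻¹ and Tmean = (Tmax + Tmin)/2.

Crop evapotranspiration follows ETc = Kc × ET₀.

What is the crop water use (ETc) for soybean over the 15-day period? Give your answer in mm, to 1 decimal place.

Tmean = (29.2 + 20.2)/2 = 24.70 °C
0.408 Ra = 0.408 × 30.2 = 12.3216 mm/d equivalent
ET₀ = 0.0023 × 12.3216 × (24.70 + 17.8) × √9.0 = 0.0023 × 12.3216 × 42.50 × 3.0000 = 3.6133 mm/d
ETc = Kc × ET₀ = 1.00 × 3.6133 = 3.6133 mm/d
Over 15 days: 3.6133 × 15 = 54.200 mm

54.2 mm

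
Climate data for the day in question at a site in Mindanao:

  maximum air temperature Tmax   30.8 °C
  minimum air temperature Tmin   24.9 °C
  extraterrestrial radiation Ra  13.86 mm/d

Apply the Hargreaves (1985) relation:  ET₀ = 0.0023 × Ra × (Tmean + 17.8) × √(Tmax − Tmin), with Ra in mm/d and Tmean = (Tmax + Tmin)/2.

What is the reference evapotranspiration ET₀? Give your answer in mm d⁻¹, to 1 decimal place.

Tmean = (30.8 + 24.9)/2 = 27.85 °C
ET₀ = 0.0023 × 13.86 × (27.85 + 17.8) × √5.9 = 0.0023 × 13.86 × 45.65 × 2.4290 = 3.5348 mm/d

3.5 mm d⁻¹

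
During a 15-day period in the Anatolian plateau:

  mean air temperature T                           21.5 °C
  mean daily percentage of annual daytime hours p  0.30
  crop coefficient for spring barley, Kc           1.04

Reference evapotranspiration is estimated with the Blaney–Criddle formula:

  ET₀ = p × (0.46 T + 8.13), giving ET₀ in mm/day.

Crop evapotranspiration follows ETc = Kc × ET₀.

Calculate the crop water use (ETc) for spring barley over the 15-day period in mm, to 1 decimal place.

84.3 mm

ET₀ = 0.30 × (0.46 × 21.5 + 8.13) = 0.30 × 18.020 = 5.4060 mm/d
ETc = Kc × ET₀ = 1.04 × 5.4060 = 5.6222 mm/d
Over 15 days: 5.6222 × 15 = 84.333 mm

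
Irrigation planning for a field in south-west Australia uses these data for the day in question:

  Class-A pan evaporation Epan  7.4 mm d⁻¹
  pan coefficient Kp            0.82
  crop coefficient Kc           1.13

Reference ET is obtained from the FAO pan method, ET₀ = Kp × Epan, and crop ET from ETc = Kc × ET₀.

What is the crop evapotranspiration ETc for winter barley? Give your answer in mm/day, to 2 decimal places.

ET₀ = 0.82 × 7.4 = 6.0680 mm/d
ETc = Kc × ET₀ = 1.13 × 6.0680 = 6.8568 mm/d

6.86 mm/day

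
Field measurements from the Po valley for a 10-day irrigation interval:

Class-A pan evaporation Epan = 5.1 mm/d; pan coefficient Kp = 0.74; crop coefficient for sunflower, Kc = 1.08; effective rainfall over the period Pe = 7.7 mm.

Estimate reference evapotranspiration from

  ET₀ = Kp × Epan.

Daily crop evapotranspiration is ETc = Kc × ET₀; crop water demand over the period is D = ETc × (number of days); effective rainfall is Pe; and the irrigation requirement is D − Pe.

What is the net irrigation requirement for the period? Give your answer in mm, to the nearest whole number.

ET₀ = 0.74 × 5.1 = 3.7740 mm/d
ETc = Kc × ET₀ = 1.08 × 3.7740 = 4.0759 mm/d
Crop demand D = ETc × 10 d = 4.0759 × 10 = 40.759 mm
D − Pe = 40.759 − 7.7 = 33.059 mm

33 mm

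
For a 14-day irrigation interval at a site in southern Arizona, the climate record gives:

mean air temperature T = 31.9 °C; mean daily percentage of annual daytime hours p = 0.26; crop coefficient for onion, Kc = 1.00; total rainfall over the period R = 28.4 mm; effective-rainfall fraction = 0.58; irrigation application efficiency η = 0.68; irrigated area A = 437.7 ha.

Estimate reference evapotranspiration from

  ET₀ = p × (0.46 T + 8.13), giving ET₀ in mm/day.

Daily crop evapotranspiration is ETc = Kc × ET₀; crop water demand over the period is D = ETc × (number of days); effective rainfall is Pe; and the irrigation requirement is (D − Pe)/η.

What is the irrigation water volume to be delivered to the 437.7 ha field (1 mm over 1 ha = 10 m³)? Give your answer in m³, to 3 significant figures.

ET₀ = 0.26 × (0.46 × 31.9 + 8.13) = 0.26 × 22.804 = 5.9290 mm/d
ETc = Kc × ET₀ = 1.00 × 5.9290 = 5.9290 mm/d
Crop demand D = ETc × 14 d = 5.9290 × 14 = 83.006 mm
Pe = 0.58 × 28.4 = 16.472 mm
D − Pe = 83.006 − 16.472 = 66.534 mm
Gross irrigation = 66.534 / 0.68 = 97.844 mm
Volume = 97.844 mm × 437.7 ha × 10 = 428263.2 m³

428000 m³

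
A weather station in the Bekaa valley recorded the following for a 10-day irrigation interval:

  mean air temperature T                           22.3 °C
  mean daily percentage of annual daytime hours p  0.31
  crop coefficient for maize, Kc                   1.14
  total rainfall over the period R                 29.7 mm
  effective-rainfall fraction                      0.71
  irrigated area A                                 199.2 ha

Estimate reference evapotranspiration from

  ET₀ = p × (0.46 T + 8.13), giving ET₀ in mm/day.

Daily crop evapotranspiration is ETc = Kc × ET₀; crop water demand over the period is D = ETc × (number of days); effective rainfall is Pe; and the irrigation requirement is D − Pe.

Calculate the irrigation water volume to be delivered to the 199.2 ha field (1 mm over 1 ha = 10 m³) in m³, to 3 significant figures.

ET₀ = 0.31 × (0.46 × 22.3 + 8.13) = 0.31 × 18.388 = 5.7003 mm/d
ETc = Kc × ET₀ = 1.14 × 5.7003 = 6.4983 mm/d
Crop demand D = ETc × 10 d = 6.4983 × 10 = 64.983 mm
Pe = 0.71 × 29.7 = 21.087 mm
D − Pe = 64.983 − 21.087 = 43.896 mm
Volume = 43.896 mm × 199.2 ha × 10 = 87440.8 m³

87400 m³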